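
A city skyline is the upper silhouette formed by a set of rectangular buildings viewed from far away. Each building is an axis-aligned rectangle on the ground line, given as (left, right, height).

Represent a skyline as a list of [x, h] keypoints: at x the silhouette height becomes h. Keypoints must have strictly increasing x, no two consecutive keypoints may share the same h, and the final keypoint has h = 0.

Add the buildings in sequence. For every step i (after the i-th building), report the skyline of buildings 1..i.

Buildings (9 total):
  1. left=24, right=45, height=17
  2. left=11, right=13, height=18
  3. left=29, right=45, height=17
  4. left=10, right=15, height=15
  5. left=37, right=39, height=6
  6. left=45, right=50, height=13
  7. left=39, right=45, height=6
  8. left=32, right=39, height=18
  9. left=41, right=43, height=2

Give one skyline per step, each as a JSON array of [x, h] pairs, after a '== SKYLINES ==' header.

== SKYLINES ==
[[24,17],[45,0]]
[[11,18],[13,0],[24,17],[45,0]]
[[11,18],[13,0],[24,17],[45,0]]
[[10,15],[11,18],[13,15],[15,0],[24,17],[45,0]]
[[10,15],[11,18],[13,15],[15,0],[24,17],[45,0]]
[[10,15],[11,18],[13,15],[15,0],[24,17],[45,13],[50,0]]
[[10,15],[11,18],[13,15],[15,0],[24,17],[45,13],[50,0]]
[[10,15],[11,18],[13,15],[15,0],[24,17],[32,18],[39,17],[45,13],[50,0]]
[[10,15],[11,18],[13,15],[15,0],[24,17],[32,18],[39,17],[45,13],[50,0]]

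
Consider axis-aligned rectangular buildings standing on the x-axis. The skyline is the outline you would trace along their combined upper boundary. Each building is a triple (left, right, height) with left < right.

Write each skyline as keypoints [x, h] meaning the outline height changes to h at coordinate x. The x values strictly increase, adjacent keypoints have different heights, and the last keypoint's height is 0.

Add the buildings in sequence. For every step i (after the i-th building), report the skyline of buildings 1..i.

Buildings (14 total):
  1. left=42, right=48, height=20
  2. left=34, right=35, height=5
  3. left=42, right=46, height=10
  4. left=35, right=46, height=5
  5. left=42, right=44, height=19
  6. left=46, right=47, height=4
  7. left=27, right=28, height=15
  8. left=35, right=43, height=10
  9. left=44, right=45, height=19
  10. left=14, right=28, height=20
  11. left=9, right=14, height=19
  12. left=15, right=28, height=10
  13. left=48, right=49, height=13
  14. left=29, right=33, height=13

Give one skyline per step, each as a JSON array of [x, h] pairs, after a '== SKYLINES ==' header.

== SKYLINES ==
[[42,20],[48,0]]
[[34,5],[35,0],[42,20],[48,0]]
[[34,5],[35,0],[42,20],[48,0]]
[[34,5],[42,20],[48,0]]
[[34,5],[42,20],[48,0]]
[[34,5],[42,20],[48,0]]
[[27,15],[28,0],[34,5],[42,20],[48,0]]
[[27,15],[28,0],[34,5],[35,10],[42,20],[48,0]]
[[27,15],[28,0],[34,5],[35,10],[42,20],[48,0]]
[[14,20],[28,0],[34,5],[35,10],[42,20],[48,0]]
[[9,19],[14,20],[28,0],[34,5],[35,10],[42,20],[48,0]]
[[9,19],[14,20],[28,0],[34,5],[35,10],[42,20],[48,0]]
[[9,19],[14,20],[28,0],[34,5],[35,10],[42,20],[48,13],[49,0]]
[[9,19],[14,20],[28,0],[29,13],[33,0],[34,5],[35,10],[42,20],[48,13],[49,0]]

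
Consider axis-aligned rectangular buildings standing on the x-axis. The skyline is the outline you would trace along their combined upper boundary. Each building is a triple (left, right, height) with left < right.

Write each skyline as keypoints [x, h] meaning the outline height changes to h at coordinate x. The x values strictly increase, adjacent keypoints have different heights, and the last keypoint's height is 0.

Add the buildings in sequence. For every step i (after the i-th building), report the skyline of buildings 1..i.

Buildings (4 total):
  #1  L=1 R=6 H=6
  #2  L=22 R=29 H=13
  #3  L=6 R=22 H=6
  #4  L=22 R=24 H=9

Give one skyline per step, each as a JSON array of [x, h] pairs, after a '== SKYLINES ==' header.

== SKYLINES ==
[[1,6],[6,0]]
[[1,6],[6,0],[22,13],[29,0]]
[[1,6],[22,13],[29,0]]
[[1,6],[22,13],[29,0]]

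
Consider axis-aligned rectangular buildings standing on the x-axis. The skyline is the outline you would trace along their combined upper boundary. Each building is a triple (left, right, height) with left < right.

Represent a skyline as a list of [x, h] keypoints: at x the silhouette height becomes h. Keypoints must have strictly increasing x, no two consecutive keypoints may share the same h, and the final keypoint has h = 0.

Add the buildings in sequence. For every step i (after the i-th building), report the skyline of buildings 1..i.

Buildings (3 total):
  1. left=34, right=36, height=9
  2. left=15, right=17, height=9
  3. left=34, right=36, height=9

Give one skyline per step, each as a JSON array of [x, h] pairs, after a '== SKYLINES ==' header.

== SKYLINES ==
[[34,9],[36,0]]
[[15,9],[17,0],[34,9],[36,0]]
[[15,9],[17,0],[34,9],[36,0]]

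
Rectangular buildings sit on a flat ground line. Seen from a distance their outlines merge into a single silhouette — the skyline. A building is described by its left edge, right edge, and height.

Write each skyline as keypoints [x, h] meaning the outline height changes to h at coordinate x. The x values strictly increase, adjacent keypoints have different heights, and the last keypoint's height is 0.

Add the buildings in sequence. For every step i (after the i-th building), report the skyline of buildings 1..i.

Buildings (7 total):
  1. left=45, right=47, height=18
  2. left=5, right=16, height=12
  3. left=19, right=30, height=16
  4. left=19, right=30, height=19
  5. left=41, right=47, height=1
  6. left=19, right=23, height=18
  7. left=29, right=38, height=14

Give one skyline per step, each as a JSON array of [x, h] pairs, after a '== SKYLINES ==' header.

== SKYLINES ==
[[45,18],[47,0]]
[[5,12],[16,0],[45,18],[47,0]]
[[5,12],[16,0],[19,16],[30,0],[45,18],[47,0]]
[[5,12],[16,0],[19,19],[30,0],[45,18],[47,0]]
[[5,12],[16,0],[19,19],[30,0],[41,1],[45,18],[47,0]]
[[5,12],[16,0],[19,19],[30,0],[41,1],[45,18],[47,0]]
[[5,12],[16,0],[19,19],[30,14],[38,0],[41,1],[45,18],[47,0]]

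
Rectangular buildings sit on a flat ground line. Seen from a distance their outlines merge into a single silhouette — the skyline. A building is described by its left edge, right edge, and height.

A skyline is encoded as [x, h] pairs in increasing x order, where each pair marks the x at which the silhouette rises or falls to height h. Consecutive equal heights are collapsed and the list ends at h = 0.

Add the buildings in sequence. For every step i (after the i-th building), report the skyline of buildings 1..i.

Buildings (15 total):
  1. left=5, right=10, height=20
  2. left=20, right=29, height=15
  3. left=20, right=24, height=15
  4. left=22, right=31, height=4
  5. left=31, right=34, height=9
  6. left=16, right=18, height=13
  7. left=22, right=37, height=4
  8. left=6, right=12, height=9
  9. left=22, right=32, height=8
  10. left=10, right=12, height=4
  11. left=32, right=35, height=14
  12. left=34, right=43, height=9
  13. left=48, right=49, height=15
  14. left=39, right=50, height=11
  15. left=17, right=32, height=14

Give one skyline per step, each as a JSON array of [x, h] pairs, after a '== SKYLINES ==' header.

== SKYLINES ==
[[5,20],[10,0]]
[[5,20],[10,0],[20,15],[29,0]]
[[5,20],[10,0],[20,15],[29,0]]
[[5,20],[10,0],[20,15],[29,4],[31,0]]
[[5,20],[10,0],[20,15],[29,4],[31,9],[34,0]]
[[5,20],[10,0],[16,13],[18,0],[20,15],[29,4],[31,9],[34,0]]
[[5,20],[10,0],[16,13],[18,0],[20,15],[29,4],[31,9],[34,4],[37,0]]
[[5,20],[10,9],[12,0],[16,13],[18,0],[20,15],[29,4],[31,9],[34,4],[37,0]]
[[5,20],[10,9],[12,0],[16,13],[18,0],[20,15],[29,8],[31,9],[34,4],[37,0]]
[[5,20],[10,9],[12,0],[16,13],[18,0],[20,15],[29,8],[31,9],[34,4],[37,0]]
[[5,20],[10,9],[12,0],[16,13],[18,0],[20,15],[29,8],[31,9],[32,14],[35,4],[37,0]]
[[5,20],[10,9],[12,0],[16,13],[18,0],[20,15],[29,8],[31,9],[32,14],[35,9],[43,0]]
[[5,20],[10,9],[12,0],[16,13],[18,0],[20,15],[29,8],[31,9],[32,14],[35,9],[43,0],[48,15],[49,0]]
[[5,20],[10,9],[12,0],[16,13],[18,0],[20,15],[29,8],[31,9],[32,14],[35,9],[39,11],[48,15],[49,11],[50,0]]
[[5,20],[10,9],[12,0],[16,13],[17,14],[20,15],[29,14],[35,9],[39,11],[48,15],[49,11],[50,0]]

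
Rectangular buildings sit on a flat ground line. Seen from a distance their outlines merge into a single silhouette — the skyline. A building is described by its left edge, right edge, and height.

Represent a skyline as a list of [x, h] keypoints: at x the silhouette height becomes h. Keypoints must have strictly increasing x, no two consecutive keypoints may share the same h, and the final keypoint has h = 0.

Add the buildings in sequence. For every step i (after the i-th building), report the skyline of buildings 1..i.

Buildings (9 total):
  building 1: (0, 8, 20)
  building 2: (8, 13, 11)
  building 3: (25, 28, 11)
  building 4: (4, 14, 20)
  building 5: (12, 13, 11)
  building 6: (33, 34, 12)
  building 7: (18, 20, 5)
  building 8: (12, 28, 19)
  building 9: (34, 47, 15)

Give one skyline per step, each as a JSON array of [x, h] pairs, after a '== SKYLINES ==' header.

== SKYLINES ==
[[0,20],[8,0]]
[[0,20],[8,11],[13,0]]
[[0,20],[8,11],[13,0],[25,11],[28,0]]
[[0,20],[14,0],[25,11],[28,0]]
[[0,20],[14,0],[25,11],[28,0]]
[[0,20],[14,0],[25,11],[28,0],[33,12],[34,0]]
[[0,20],[14,0],[18,5],[20,0],[25,11],[28,0],[33,12],[34,0]]
[[0,20],[14,19],[28,0],[33,12],[34,0]]
[[0,20],[14,19],[28,0],[33,12],[34,15],[47,0]]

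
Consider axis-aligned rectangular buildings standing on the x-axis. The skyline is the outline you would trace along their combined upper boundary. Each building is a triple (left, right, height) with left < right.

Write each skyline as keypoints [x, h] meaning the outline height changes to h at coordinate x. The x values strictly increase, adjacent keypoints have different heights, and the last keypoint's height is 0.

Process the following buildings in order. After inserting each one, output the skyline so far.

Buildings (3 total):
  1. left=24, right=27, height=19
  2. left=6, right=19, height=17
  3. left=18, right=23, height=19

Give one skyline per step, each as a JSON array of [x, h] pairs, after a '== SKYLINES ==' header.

== SKYLINES ==
[[24,19],[27,0]]
[[6,17],[19,0],[24,19],[27,0]]
[[6,17],[18,19],[23,0],[24,19],[27,0]]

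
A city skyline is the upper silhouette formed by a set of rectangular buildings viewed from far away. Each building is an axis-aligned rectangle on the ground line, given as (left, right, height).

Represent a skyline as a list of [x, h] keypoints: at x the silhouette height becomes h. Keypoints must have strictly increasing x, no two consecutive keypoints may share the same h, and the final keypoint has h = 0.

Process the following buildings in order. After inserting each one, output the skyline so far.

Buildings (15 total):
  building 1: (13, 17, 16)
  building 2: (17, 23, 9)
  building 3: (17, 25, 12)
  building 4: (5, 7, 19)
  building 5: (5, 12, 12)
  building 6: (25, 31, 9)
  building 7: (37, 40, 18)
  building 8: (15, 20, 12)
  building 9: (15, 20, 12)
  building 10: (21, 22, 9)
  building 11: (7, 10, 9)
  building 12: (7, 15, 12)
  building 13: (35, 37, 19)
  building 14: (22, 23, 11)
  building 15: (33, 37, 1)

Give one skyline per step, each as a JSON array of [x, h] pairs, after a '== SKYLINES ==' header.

== SKYLINES ==
[[13,16],[17,0]]
[[13,16],[17,9],[23,0]]
[[13,16],[17,12],[25,0]]
[[5,19],[7,0],[13,16],[17,12],[25,0]]
[[5,19],[7,12],[12,0],[13,16],[17,12],[25,0]]
[[5,19],[7,12],[12,0],[13,16],[17,12],[25,9],[31,0]]
[[5,19],[7,12],[12,0],[13,16],[17,12],[25,9],[31,0],[37,18],[40,0]]
[[5,19],[7,12],[12,0],[13,16],[17,12],[25,9],[31,0],[37,18],[40,0]]
[[5,19],[7,12],[12,0],[13,16],[17,12],[25,9],[31,0],[37,18],[40,0]]
[[5,19],[7,12],[12,0],[13,16],[17,12],[25,9],[31,0],[37,18],[40,0]]
[[5,19],[7,12],[12,0],[13,16],[17,12],[25,9],[31,0],[37,18],[40,0]]
[[5,19],[7,12],[13,16],[17,12],[25,9],[31,0],[37,18],[40,0]]
[[5,19],[7,12],[13,16],[17,12],[25,9],[31,0],[35,19],[37,18],[40,0]]
[[5,19],[7,12],[13,16],[17,12],[25,9],[31,0],[35,19],[37,18],[40,0]]
[[5,19],[7,12],[13,16],[17,12],[25,9],[31,0],[33,1],[35,19],[37,18],[40,0]]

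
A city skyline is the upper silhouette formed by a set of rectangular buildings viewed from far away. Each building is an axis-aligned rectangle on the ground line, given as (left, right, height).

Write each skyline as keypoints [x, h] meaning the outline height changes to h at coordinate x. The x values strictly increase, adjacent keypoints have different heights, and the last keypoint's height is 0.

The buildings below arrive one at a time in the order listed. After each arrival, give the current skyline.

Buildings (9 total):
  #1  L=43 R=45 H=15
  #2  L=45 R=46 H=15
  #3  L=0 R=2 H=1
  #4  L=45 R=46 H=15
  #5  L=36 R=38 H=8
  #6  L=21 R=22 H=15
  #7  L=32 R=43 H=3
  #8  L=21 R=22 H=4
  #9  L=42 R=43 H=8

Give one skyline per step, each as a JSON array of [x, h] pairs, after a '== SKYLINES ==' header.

== SKYLINES ==
[[43,15],[45,0]]
[[43,15],[46,0]]
[[0,1],[2,0],[43,15],[46,0]]
[[0,1],[2,0],[43,15],[46,0]]
[[0,1],[2,0],[36,8],[38,0],[43,15],[46,0]]
[[0,1],[2,0],[21,15],[22,0],[36,8],[38,0],[43,15],[46,0]]
[[0,1],[2,0],[21,15],[22,0],[32,3],[36,8],[38,3],[43,15],[46,0]]
[[0,1],[2,0],[21,15],[22,0],[32,3],[36,8],[38,3],[43,15],[46,0]]
[[0,1],[2,0],[21,15],[22,0],[32,3],[36,8],[38,3],[42,8],[43,15],[46,0]]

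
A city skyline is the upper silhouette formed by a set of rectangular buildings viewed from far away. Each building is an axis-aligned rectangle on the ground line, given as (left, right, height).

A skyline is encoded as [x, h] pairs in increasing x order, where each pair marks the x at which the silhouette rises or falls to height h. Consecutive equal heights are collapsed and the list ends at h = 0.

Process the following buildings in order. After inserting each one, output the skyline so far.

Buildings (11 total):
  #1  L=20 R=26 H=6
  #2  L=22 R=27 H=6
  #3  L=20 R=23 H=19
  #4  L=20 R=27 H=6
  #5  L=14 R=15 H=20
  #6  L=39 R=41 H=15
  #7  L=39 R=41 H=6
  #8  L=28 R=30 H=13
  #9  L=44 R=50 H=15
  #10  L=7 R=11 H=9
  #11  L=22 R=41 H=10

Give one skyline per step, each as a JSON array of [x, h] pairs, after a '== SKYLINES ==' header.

== SKYLINES ==
[[20,6],[26,0]]
[[20,6],[27,0]]
[[20,19],[23,6],[27,0]]
[[20,19],[23,6],[27,0]]
[[14,20],[15,0],[20,19],[23,6],[27,0]]
[[14,20],[15,0],[20,19],[23,6],[27,0],[39,15],[41,0]]
[[14,20],[15,0],[20,19],[23,6],[27,0],[39,15],[41,0]]
[[14,20],[15,0],[20,19],[23,6],[27,0],[28,13],[30,0],[39,15],[41,0]]
[[14,20],[15,0],[20,19],[23,6],[27,0],[28,13],[30,0],[39,15],[41,0],[44,15],[50,0]]
[[7,9],[11,0],[14,20],[15,0],[20,19],[23,6],[27,0],[28,13],[30,0],[39,15],[41,0],[44,15],[50,0]]
[[7,9],[11,0],[14,20],[15,0],[20,19],[23,10],[28,13],[30,10],[39,15],[41,0],[44,15],[50,0]]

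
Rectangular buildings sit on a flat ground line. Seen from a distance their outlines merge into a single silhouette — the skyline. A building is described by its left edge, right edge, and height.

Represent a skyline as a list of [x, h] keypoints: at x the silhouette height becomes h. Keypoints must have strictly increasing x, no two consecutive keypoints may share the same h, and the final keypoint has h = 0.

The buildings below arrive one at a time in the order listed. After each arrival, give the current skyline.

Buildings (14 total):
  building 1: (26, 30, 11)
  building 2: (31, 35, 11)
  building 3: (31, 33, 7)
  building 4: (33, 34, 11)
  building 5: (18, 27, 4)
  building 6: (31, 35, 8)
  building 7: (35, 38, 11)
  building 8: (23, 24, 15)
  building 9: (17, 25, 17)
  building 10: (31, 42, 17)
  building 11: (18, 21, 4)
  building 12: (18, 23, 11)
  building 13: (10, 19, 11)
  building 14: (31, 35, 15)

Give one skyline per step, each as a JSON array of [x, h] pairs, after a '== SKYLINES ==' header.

== SKYLINES ==
[[26,11],[30,0]]
[[26,11],[30,0],[31,11],[35,0]]
[[26,11],[30,0],[31,11],[35,0]]
[[26,11],[30,0],[31,11],[35,0]]
[[18,4],[26,11],[30,0],[31,11],[35,0]]
[[18,4],[26,11],[30,0],[31,11],[35,0]]
[[18,4],[26,11],[30,0],[31,11],[38,0]]
[[18,4],[23,15],[24,4],[26,11],[30,0],[31,11],[38,0]]
[[17,17],[25,4],[26,11],[30,0],[31,11],[38,0]]
[[17,17],[25,4],[26,11],[30,0],[31,17],[42,0]]
[[17,17],[25,4],[26,11],[30,0],[31,17],[42,0]]
[[17,17],[25,4],[26,11],[30,0],[31,17],[42,0]]
[[10,11],[17,17],[25,4],[26,11],[30,0],[31,17],[42,0]]
[[10,11],[17,17],[25,4],[26,11],[30,0],[31,17],[42,0]]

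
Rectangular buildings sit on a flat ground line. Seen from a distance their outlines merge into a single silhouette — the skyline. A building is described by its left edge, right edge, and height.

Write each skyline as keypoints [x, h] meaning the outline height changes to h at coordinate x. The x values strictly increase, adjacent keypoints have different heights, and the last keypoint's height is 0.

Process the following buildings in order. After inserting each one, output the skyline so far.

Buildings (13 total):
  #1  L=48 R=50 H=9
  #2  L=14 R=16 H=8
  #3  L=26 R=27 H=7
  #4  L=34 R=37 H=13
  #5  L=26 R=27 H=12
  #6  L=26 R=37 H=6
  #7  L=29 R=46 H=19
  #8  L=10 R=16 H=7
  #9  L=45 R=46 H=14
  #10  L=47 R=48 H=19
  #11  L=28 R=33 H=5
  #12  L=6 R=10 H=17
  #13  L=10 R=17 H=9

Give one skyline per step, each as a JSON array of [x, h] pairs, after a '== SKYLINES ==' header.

== SKYLINES ==
[[48,9],[50,0]]
[[14,8],[16,0],[48,9],[50,0]]
[[14,8],[16,0],[26,7],[27,0],[48,9],[50,0]]
[[14,8],[16,0],[26,7],[27,0],[34,13],[37,0],[48,9],[50,0]]
[[14,8],[16,0],[26,12],[27,0],[34,13],[37,0],[48,9],[50,0]]
[[14,8],[16,0],[26,12],[27,6],[34,13],[37,0],[48,9],[50,0]]
[[14,8],[16,0],[26,12],[27,6],[29,19],[46,0],[48,9],[50,0]]
[[10,7],[14,8],[16,0],[26,12],[27,6],[29,19],[46,0],[48,9],[50,0]]
[[10,7],[14,8],[16,0],[26,12],[27,6],[29,19],[46,0],[48,9],[50,0]]
[[10,7],[14,8],[16,0],[26,12],[27,6],[29,19],[46,0],[47,19],[48,9],[50,0]]
[[10,7],[14,8],[16,0],[26,12],[27,6],[29,19],[46,0],[47,19],[48,9],[50,0]]
[[6,17],[10,7],[14,8],[16,0],[26,12],[27,6],[29,19],[46,0],[47,19],[48,9],[50,0]]
[[6,17],[10,9],[17,0],[26,12],[27,6],[29,19],[46,0],[47,19],[48,9],[50,0]]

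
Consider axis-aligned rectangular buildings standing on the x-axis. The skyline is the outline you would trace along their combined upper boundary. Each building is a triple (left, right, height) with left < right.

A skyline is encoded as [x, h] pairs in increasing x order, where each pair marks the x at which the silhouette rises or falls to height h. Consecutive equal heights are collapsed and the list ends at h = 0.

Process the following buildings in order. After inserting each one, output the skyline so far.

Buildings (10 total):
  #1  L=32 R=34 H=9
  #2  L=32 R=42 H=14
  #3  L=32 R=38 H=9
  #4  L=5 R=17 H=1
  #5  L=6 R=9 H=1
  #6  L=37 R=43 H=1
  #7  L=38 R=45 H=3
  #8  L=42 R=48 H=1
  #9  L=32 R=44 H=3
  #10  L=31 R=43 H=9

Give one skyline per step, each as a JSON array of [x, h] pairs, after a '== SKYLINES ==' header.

== SKYLINES ==
[[32,9],[34,0]]
[[32,14],[42,0]]
[[32,14],[42,0]]
[[5,1],[17,0],[32,14],[42,0]]
[[5,1],[17,0],[32,14],[42,0]]
[[5,1],[17,0],[32,14],[42,1],[43,0]]
[[5,1],[17,0],[32,14],[42,3],[45,0]]
[[5,1],[17,0],[32,14],[42,3],[45,1],[48,0]]
[[5,1],[17,0],[32,14],[42,3],[45,1],[48,0]]
[[5,1],[17,0],[31,9],[32,14],[42,9],[43,3],[45,1],[48,0]]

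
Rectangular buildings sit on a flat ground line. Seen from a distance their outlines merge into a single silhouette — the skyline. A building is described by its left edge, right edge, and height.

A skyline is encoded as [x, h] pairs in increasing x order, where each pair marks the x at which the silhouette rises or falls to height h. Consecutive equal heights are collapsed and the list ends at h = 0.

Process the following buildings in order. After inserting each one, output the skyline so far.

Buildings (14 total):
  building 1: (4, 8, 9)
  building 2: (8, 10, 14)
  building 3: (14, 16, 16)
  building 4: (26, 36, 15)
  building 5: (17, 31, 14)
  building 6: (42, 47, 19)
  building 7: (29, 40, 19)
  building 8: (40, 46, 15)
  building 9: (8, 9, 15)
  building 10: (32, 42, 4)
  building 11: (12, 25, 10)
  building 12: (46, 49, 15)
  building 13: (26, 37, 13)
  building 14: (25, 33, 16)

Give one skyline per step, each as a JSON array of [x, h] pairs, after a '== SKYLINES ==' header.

== SKYLINES ==
[[4,9],[8,0]]
[[4,9],[8,14],[10,0]]
[[4,9],[8,14],[10,0],[14,16],[16,0]]
[[4,9],[8,14],[10,0],[14,16],[16,0],[26,15],[36,0]]
[[4,9],[8,14],[10,0],[14,16],[16,0],[17,14],[26,15],[36,0]]
[[4,9],[8,14],[10,0],[14,16],[16,0],[17,14],[26,15],[36,0],[42,19],[47,0]]
[[4,9],[8,14],[10,0],[14,16],[16,0],[17,14],[26,15],[29,19],[40,0],[42,19],[47,0]]
[[4,9],[8,14],[10,0],[14,16],[16,0],[17,14],[26,15],[29,19],[40,15],[42,19],[47,0]]
[[4,9],[8,15],[9,14],[10,0],[14,16],[16,0],[17,14],[26,15],[29,19],[40,15],[42,19],[47,0]]
[[4,9],[8,15],[9,14],[10,0],[14,16],[16,0],[17,14],[26,15],[29,19],[40,15],[42,19],[47,0]]
[[4,9],[8,15],[9,14],[10,0],[12,10],[14,16],[16,10],[17,14],[26,15],[29,19],[40,15],[42,19],[47,0]]
[[4,9],[8,15],[9,14],[10,0],[12,10],[14,16],[16,10],[17,14],[26,15],[29,19],[40,15],[42,19],[47,15],[49,0]]
[[4,9],[8,15],[9,14],[10,0],[12,10],[14,16],[16,10],[17,14],[26,15],[29,19],[40,15],[42,19],[47,15],[49,0]]
[[4,9],[8,15],[9,14],[10,0],[12,10],[14,16],[16,10],[17,14],[25,16],[29,19],[40,15],[42,19],[47,15],[49,0]]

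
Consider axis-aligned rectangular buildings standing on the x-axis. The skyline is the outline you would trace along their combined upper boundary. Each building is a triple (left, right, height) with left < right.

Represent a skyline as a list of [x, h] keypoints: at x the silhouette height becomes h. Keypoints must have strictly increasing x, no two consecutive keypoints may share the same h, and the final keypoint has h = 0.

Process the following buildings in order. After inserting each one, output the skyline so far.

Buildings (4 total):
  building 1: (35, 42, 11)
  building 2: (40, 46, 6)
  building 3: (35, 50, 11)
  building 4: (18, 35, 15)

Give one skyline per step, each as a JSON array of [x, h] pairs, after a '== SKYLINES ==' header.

== SKYLINES ==
[[35,11],[42,0]]
[[35,11],[42,6],[46,0]]
[[35,11],[50,0]]
[[18,15],[35,11],[50,0]]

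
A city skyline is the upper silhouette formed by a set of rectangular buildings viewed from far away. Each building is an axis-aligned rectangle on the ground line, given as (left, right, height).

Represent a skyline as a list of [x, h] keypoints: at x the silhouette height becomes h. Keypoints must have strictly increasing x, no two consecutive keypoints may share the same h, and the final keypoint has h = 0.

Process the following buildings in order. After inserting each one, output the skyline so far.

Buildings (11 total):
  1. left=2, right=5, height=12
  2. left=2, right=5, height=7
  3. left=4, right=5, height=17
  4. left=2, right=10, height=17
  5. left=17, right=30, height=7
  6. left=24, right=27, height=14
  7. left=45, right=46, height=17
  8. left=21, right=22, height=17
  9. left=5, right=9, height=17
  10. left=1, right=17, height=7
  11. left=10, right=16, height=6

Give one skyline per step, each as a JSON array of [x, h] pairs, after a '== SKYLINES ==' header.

== SKYLINES ==
[[2,12],[5,0]]
[[2,12],[5,0]]
[[2,12],[4,17],[5,0]]
[[2,17],[10,0]]
[[2,17],[10,0],[17,7],[30,0]]
[[2,17],[10,0],[17,7],[24,14],[27,7],[30,0]]
[[2,17],[10,0],[17,7],[24,14],[27,7],[30,0],[45,17],[46,0]]
[[2,17],[10,0],[17,7],[21,17],[22,7],[24,14],[27,7],[30,0],[45,17],[46,0]]
[[2,17],[10,0],[17,7],[21,17],[22,7],[24,14],[27,7],[30,0],[45,17],[46,0]]
[[1,7],[2,17],[10,7],[21,17],[22,7],[24,14],[27,7],[30,0],[45,17],[46,0]]
[[1,7],[2,17],[10,7],[21,17],[22,7],[24,14],[27,7],[30,0],[45,17],[46,0]]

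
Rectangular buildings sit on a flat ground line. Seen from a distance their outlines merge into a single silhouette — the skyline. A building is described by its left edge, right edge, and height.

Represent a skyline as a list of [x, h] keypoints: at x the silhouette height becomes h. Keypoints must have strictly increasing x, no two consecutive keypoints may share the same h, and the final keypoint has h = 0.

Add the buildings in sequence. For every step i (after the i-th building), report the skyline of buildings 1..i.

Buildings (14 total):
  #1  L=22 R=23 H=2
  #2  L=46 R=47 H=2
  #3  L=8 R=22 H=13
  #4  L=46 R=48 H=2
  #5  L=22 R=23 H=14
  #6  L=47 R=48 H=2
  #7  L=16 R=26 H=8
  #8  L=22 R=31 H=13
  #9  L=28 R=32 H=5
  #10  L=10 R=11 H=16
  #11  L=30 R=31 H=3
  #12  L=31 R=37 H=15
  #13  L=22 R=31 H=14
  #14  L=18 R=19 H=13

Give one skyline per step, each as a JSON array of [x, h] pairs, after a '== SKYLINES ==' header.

== SKYLINES ==
[[22,2],[23,0]]
[[22,2],[23,0],[46,2],[47,0]]
[[8,13],[22,2],[23,0],[46,2],[47,0]]
[[8,13],[22,2],[23,0],[46,2],[48,0]]
[[8,13],[22,14],[23,0],[46,2],[48,0]]
[[8,13],[22,14],[23,0],[46,2],[48,0]]
[[8,13],[22,14],[23,8],[26,0],[46,2],[48,0]]
[[8,13],[22,14],[23,13],[31,0],[46,2],[48,0]]
[[8,13],[22,14],[23,13],[31,5],[32,0],[46,2],[48,0]]
[[8,13],[10,16],[11,13],[22,14],[23,13],[31,5],[32,0],[46,2],[48,0]]
[[8,13],[10,16],[11,13],[22,14],[23,13],[31,5],[32,0],[46,2],[48,0]]
[[8,13],[10,16],[11,13],[22,14],[23,13],[31,15],[37,0],[46,2],[48,0]]
[[8,13],[10,16],[11,13],[22,14],[31,15],[37,0],[46,2],[48,0]]
[[8,13],[10,16],[11,13],[22,14],[31,15],[37,0],[46,2],[48,0]]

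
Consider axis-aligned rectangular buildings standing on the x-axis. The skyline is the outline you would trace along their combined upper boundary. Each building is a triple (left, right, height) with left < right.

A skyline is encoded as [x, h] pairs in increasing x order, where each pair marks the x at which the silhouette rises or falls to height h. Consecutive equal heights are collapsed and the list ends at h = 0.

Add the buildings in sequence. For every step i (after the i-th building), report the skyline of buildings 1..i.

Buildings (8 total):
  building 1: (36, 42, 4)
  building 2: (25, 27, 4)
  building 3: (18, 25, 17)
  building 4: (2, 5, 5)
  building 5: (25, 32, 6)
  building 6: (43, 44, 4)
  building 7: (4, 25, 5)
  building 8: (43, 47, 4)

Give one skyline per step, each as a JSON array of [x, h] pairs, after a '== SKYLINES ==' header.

== SKYLINES ==
[[36,4],[42,0]]
[[25,4],[27,0],[36,4],[42,0]]
[[18,17],[25,4],[27,0],[36,4],[42,0]]
[[2,5],[5,0],[18,17],[25,4],[27,0],[36,4],[42,0]]
[[2,5],[5,0],[18,17],[25,6],[32,0],[36,4],[42,0]]
[[2,5],[5,0],[18,17],[25,6],[32,0],[36,4],[42,0],[43,4],[44,0]]
[[2,5],[18,17],[25,6],[32,0],[36,4],[42,0],[43,4],[44,0]]
[[2,5],[18,17],[25,6],[32,0],[36,4],[42,0],[43,4],[47,0]]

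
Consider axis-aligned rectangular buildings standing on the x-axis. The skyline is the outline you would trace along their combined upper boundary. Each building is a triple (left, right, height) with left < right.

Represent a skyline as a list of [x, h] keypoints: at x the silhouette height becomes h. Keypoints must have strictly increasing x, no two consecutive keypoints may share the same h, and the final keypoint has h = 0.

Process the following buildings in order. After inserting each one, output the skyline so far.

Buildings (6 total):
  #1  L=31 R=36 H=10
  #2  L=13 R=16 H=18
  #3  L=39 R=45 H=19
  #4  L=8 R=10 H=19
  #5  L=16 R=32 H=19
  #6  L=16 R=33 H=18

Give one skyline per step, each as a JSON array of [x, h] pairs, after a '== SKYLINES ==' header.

== SKYLINES ==
[[31,10],[36,0]]
[[13,18],[16,0],[31,10],[36,0]]
[[13,18],[16,0],[31,10],[36,0],[39,19],[45,0]]
[[8,19],[10,0],[13,18],[16,0],[31,10],[36,0],[39,19],[45,0]]
[[8,19],[10,0],[13,18],[16,19],[32,10],[36,0],[39,19],[45,0]]
[[8,19],[10,0],[13,18],[16,19],[32,18],[33,10],[36,0],[39,19],[45,0]]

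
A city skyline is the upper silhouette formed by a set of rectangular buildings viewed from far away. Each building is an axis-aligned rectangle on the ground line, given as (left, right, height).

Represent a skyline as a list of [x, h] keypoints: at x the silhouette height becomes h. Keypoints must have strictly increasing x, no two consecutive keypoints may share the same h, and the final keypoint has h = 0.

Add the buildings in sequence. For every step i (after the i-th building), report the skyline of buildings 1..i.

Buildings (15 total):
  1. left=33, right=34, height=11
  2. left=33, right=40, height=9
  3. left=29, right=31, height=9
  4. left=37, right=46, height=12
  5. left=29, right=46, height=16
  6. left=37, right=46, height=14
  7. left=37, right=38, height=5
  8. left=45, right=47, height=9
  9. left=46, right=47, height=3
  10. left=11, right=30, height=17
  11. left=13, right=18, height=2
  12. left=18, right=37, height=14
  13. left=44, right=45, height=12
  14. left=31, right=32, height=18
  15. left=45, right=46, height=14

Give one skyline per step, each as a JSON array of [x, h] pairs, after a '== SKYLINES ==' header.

== SKYLINES ==
[[33,11],[34,0]]
[[33,11],[34,9],[40,0]]
[[29,9],[31,0],[33,11],[34,9],[40,0]]
[[29,9],[31,0],[33,11],[34,9],[37,12],[46,0]]
[[29,16],[46,0]]
[[29,16],[46,0]]
[[29,16],[46,0]]
[[29,16],[46,9],[47,0]]
[[29,16],[46,9],[47,0]]
[[11,17],[30,16],[46,9],[47,0]]
[[11,17],[30,16],[46,9],[47,0]]
[[11,17],[30,16],[46,9],[47,0]]
[[11,17],[30,16],[46,9],[47,0]]
[[11,17],[30,16],[31,18],[32,16],[46,9],[47,0]]
[[11,17],[30,16],[31,18],[32,16],[46,9],[47,0]]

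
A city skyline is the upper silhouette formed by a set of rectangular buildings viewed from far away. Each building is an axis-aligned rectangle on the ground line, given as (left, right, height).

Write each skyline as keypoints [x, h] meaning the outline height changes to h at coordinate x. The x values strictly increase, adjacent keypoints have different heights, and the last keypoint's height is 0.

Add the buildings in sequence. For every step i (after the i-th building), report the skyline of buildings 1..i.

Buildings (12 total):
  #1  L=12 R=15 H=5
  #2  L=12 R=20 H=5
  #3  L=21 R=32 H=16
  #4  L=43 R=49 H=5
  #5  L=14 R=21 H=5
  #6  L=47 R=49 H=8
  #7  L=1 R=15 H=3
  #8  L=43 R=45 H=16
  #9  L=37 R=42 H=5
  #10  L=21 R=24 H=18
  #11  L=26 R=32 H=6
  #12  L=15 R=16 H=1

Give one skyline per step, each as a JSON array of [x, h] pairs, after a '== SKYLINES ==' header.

== SKYLINES ==
[[12,5],[15,0]]
[[12,5],[20,0]]
[[12,5],[20,0],[21,16],[32,0]]
[[12,5],[20,0],[21,16],[32,0],[43,5],[49,0]]
[[12,5],[21,16],[32,0],[43,5],[49,0]]
[[12,5],[21,16],[32,0],[43,5],[47,8],[49,0]]
[[1,3],[12,5],[21,16],[32,0],[43,5],[47,8],[49,0]]
[[1,3],[12,5],[21,16],[32,0],[43,16],[45,5],[47,8],[49,0]]
[[1,3],[12,5],[21,16],[32,0],[37,5],[42,0],[43,16],[45,5],[47,8],[49,0]]
[[1,3],[12,5],[21,18],[24,16],[32,0],[37,5],[42,0],[43,16],[45,5],[47,8],[49,0]]
[[1,3],[12,5],[21,18],[24,16],[32,0],[37,5],[42,0],[43,16],[45,5],[47,8],[49,0]]
[[1,3],[12,5],[21,18],[24,16],[32,0],[37,5],[42,0],[43,16],[45,5],[47,8],[49,0]]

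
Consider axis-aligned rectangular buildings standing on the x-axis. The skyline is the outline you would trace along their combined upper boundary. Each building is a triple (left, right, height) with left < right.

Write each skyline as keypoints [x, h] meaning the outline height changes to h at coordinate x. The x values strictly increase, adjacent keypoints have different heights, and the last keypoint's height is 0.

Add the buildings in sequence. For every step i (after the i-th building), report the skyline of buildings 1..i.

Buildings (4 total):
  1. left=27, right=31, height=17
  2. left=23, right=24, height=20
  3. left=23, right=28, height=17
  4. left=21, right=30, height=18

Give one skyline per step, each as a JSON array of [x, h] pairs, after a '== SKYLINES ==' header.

== SKYLINES ==
[[27,17],[31,0]]
[[23,20],[24,0],[27,17],[31,0]]
[[23,20],[24,17],[31,0]]
[[21,18],[23,20],[24,18],[30,17],[31,0]]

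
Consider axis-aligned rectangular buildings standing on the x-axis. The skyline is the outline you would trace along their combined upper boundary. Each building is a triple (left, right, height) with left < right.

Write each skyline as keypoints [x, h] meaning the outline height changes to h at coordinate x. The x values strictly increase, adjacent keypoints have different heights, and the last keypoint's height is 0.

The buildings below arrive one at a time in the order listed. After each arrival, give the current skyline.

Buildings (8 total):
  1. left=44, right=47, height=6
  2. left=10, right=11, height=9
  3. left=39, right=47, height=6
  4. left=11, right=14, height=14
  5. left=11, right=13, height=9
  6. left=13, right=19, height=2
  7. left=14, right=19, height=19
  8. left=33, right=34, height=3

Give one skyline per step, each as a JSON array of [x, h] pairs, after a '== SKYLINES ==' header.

== SKYLINES ==
[[44,6],[47,0]]
[[10,9],[11,0],[44,6],[47,0]]
[[10,9],[11,0],[39,6],[47,0]]
[[10,9],[11,14],[14,0],[39,6],[47,0]]
[[10,9],[11,14],[14,0],[39,6],[47,0]]
[[10,9],[11,14],[14,2],[19,0],[39,6],[47,0]]
[[10,9],[11,14],[14,19],[19,0],[39,6],[47,0]]
[[10,9],[11,14],[14,19],[19,0],[33,3],[34,0],[39,6],[47,0]]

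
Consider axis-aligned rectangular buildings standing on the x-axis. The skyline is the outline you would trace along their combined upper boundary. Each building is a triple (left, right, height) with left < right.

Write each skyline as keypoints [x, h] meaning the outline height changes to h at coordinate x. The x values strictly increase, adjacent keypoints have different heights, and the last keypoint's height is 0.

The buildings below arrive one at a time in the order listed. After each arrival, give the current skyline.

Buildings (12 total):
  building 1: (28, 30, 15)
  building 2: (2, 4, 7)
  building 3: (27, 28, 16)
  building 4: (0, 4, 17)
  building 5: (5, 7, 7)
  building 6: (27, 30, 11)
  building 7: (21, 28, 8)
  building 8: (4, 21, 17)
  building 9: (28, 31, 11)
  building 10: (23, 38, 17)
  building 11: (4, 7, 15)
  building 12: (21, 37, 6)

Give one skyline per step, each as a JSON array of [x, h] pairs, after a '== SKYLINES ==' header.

== SKYLINES ==
[[28,15],[30,0]]
[[2,7],[4,0],[28,15],[30,0]]
[[2,7],[4,0],[27,16],[28,15],[30,0]]
[[0,17],[4,0],[27,16],[28,15],[30,0]]
[[0,17],[4,0],[5,7],[7,0],[27,16],[28,15],[30,0]]
[[0,17],[4,0],[5,7],[7,0],[27,16],[28,15],[30,0]]
[[0,17],[4,0],[5,7],[7,0],[21,8],[27,16],[28,15],[30,0]]
[[0,17],[21,8],[27,16],[28,15],[30,0]]
[[0,17],[21,8],[27,16],[28,15],[30,11],[31,0]]
[[0,17],[21,8],[23,17],[38,0]]
[[0,17],[21,8],[23,17],[38,0]]
[[0,17],[21,8],[23,17],[38,0]]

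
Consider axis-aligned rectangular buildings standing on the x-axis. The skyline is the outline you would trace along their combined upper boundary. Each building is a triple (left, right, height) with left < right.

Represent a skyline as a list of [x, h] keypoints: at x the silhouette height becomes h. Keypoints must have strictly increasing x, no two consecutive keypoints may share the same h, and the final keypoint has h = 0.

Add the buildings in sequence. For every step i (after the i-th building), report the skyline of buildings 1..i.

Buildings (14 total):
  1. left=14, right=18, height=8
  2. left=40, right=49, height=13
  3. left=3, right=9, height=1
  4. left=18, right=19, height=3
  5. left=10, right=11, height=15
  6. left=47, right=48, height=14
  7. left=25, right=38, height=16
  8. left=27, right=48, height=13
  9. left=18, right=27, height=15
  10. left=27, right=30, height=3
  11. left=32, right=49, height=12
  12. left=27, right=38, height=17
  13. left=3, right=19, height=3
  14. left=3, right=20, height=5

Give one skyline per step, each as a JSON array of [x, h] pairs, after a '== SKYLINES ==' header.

== SKYLINES ==
[[14,8],[18,0]]
[[14,8],[18,0],[40,13],[49,0]]
[[3,1],[9,0],[14,8],[18,0],[40,13],[49,0]]
[[3,1],[9,0],[14,8],[18,3],[19,0],[40,13],[49,0]]
[[3,1],[9,0],[10,15],[11,0],[14,8],[18,3],[19,0],[40,13],[49,0]]
[[3,1],[9,0],[10,15],[11,0],[14,8],[18,3],[19,0],[40,13],[47,14],[48,13],[49,0]]
[[3,1],[9,0],[10,15],[11,0],[14,8],[18,3],[19,0],[25,16],[38,0],[40,13],[47,14],[48,13],[49,0]]
[[3,1],[9,0],[10,15],[11,0],[14,8],[18,3],[19,0],[25,16],[38,13],[47,14],[48,13],[49,0]]
[[3,1],[9,0],[10,15],[11,0],[14,8],[18,15],[25,16],[38,13],[47,14],[48,13],[49,0]]
[[3,1],[9,0],[10,15],[11,0],[14,8],[18,15],[25,16],[38,13],[47,14],[48,13],[49,0]]
[[3,1],[9,0],[10,15],[11,0],[14,8],[18,15],[25,16],[38,13],[47,14],[48,13],[49,0]]
[[3,1],[9,0],[10,15],[11,0],[14,8],[18,15],[25,16],[27,17],[38,13],[47,14],[48,13],[49,0]]
[[3,3],[10,15],[11,3],[14,8],[18,15],[25,16],[27,17],[38,13],[47,14],[48,13],[49,0]]
[[3,5],[10,15],[11,5],[14,8],[18,15],[25,16],[27,17],[38,13],[47,14],[48,13],[49,0]]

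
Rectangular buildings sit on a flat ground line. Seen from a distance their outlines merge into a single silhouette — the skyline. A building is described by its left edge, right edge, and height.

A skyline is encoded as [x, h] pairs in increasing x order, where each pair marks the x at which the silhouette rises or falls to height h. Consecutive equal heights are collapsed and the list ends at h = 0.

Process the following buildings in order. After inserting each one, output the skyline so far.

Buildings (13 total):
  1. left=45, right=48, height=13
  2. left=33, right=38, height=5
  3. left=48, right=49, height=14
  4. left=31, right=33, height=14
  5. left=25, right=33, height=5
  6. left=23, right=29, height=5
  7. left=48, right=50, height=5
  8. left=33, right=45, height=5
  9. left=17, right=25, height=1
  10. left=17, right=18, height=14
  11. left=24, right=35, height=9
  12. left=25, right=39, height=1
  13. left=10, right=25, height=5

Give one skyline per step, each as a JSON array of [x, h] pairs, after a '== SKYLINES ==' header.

== SKYLINES ==
[[45,13],[48,0]]
[[33,5],[38,0],[45,13],[48,0]]
[[33,5],[38,0],[45,13],[48,14],[49,0]]
[[31,14],[33,5],[38,0],[45,13],[48,14],[49,0]]
[[25,5],[31,14],[33,5],[38,0],[45,13],[48,14],[49,0]]
[[23,5],[31,14],[33,5],[38,0],[45,13],[48,14],[49,0]]
[[23,5],[31,14],[33,5],[38,0],[45,13],[48,14],[49,5],[50,0]]
[[23,5],[31,14],[33,5],[45,13],[48,14],[49,5],[50,0]]
[[17,1],[23,5],[31,14],[33,5],[45,13],[48,14],[49,5],[50,0]]
[[17,14],[18,1],[23,5],[31,14],[33,5],[45,13],[48,14],[49,5],[50,0]]
[[17,14],[18,1],[23,5],[24,9],[31,14],[33,9],[35,5],[45,13],[48,14],[49,5],[50,0]]
[[17,14],[18,1],[23,5],[24,9],[31,14],[33,9],[35,5],[45,13],[48,14],[49,5],[50,0]]
[[10,5],[17,14],[18,5],[24,9],[31,14],[33,9],[35,5],[45,13],[48,14],[49,5],[50,0]]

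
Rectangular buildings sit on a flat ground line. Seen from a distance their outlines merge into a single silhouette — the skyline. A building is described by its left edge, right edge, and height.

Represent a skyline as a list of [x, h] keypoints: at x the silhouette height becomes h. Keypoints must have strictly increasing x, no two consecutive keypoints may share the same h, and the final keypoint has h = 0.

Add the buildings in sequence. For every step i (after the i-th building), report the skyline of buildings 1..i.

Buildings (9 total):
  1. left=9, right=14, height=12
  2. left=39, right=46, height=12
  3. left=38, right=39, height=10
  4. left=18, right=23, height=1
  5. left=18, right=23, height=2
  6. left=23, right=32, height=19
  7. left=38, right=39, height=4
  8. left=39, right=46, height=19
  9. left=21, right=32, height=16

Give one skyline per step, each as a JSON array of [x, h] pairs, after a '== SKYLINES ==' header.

== SKYLINES ==
[[9,12],[14,0]]
[[9,12],[14,0],[39,12],[46,0]]
[[9,12],[14,0],[38,10],[39,12],[46,0]]
[[9,12],[14,0],[18,1],[23,0],[38,10],[39,12],[46,0]]
[[9,12],[14,0],[18,2],[23,0],[38,10],[39,12],[46,0]]
[[9,12],[14,0],[18,2],[23,19],[32,0],[38,10],[39,12],[46,0]]
[[9,12],[14,0],[18,2],[23,19],[32,0],[38,10],[39,12],[46,0]]
[[9,12],[14,0],[18,2],[23,19],[32,0],[38,10],[39,19],[46,0]]
[[9,12],[14,0],[18,2],[21,16],[23,19],[32,0],[38,10],[39,19],[46,0]]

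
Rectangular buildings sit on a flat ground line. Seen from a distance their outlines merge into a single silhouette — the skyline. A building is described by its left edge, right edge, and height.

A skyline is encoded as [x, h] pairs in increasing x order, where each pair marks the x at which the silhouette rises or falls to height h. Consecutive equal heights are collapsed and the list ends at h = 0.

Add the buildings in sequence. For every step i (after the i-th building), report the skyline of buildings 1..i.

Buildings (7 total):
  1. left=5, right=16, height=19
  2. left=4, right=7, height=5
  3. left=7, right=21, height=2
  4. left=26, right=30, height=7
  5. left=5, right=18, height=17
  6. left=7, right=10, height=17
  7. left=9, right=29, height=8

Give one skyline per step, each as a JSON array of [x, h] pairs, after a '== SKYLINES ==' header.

== SKYLINES ==
[[5,19],[16,0]]
[[4,5],[5,19],[16,0]]
[[4,5],[5,19],[16,2],[21,0]]
[[4,5],[5,19],[16,2],[21,0],[26,7],[30,0]]
[[4,5],[5,19],[16,17],[18,2],[21,0],[26,7],[30,0]]
[[4,5],[5,19],[16,17],[18,2],[21,0],[26,7],[30,0]]
[[4,5],[5,19],[16,17],[18,8],[29,7],[30,0]]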